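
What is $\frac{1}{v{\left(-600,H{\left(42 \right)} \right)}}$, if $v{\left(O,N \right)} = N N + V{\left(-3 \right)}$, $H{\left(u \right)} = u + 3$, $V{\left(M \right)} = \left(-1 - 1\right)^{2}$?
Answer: $\frac{1}{2029} \approx 0.00049285$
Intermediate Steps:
$V{\left(M \right)} = 4$ ($V{\left(M \right)} = \left(-2\right)^{2} = 4$)
$H{\left(u \right)} = 3 + u$
$v{\left(O,N \right)} = 4 + N^{2}$ ($v{\left(O,N \right)} = N N + 4 = N^{2} + 4 = 4 + N^{2}$)
$\frac{1}{v{\left(-600,H{\left(42 \right)} \right)}} = \frac{1}{4 + \left(3 + 42\right)^{2}} = \frac{1}{4 + 45^{2}} = \frac{1}{4 + 2025} = \frac{1}{2029}$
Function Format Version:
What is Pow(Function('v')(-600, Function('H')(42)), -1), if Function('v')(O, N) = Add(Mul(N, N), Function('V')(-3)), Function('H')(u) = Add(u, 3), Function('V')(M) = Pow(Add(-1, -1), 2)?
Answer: Rational(1, 2029) ≈ 0.00049285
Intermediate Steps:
Function('V')(M) = 4 (Function('V')(M) = Pow(-2, 2) = 4)
Function('H')(u) = Add(3, u)
Function('v')(O, N) = Add(4, Pow(N, 2)) (Function('v')(O, N) = Add(Mul(N, N), 4) = Add(Pow(N, 2), 4) = Add(4, Pow(N, 2)))
Pow(Function('v')(-600, Function('H')(42)), -1) = Pow(Add(4, Pow(Add(3, 42), 2)), -1) = Pow(Add(4, Pow(45, 2)), -1) = Pow(Add(4, 2025), -1) = Pow(2029, -1) = Rational(1, 2029)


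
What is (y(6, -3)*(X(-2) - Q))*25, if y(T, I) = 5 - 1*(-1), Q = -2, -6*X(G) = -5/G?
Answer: 475/2 ≈ 237.50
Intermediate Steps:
X(G) = 5/(6*G) (X(G) = -(-5)/(6*G) = 5/(6*G))
y(T, I) = 6 (y(T, I) = 5 + 1 = 6)
(y(6, -3)*(X(-2) - Q))*25 = (6*((5/6)/(-2) - 1*(-2)))*25 = (6*((5/6)*(-1/2) + 2))*25 = (6*(-5/12 + 2))*25 = (6*(19/12))*25 = (19/2)*25 = 475/2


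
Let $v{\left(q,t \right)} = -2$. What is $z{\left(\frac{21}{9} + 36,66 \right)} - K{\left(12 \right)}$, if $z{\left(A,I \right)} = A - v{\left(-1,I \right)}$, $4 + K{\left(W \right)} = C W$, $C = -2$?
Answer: $\frac{205}{3} \approx 68.333$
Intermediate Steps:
$K{\left(W \right)} = -4 - 2 W$
$z{\left(A,I \right)} = 2 + A$ ($z{\left(A,I \right)} = A - -2 = A + 2 = 2 + A$)
$z{\left(\frac{21}{9} + 36,66 \right)} - K{\left(12 \right)} = \left(2 + \left(\frac{21}{9} + 36\right)\right) - \left(-4 - 24\right) = \left(2 + \left(21 \cdot \frac{1}{9} + 36\right)\right) - \left(-4 - 24\right) = \left(2 + \left(\frac{7}{3} + 36\right)\right) - -28 = \left(2 + \frac{115}{3}\right) + 28 = \frac{121}{3} + 28 = \frac{205}{3}$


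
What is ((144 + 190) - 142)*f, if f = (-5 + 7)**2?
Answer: 768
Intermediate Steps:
f = 4 (f = 2**2 = 4)
((144 + 190) - 142)*f = ((144 + 190) - 142)*4 = (334 - 142)*4 = 192*4 = 768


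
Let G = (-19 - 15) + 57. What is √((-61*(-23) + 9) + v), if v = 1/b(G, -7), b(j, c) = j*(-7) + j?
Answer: √26889990/138 ≈ 37.576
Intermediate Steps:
G = 23 (G = -34 + 57 = 23)
b(j, c) = -6*j (b(j, c) = -7*j + j = -6*j)
v = -1/138 (v = 1/(-6*23) = 1/(-138) = -1/138 ≈ -0.0072464)
√((-61*(-23) + 9) + v) = √((-61*(-23) + 9) - 1/138) = √((1403 + 9) - 1/138) = √(1412 - 1/138) = √(194855/138) = √26889990/138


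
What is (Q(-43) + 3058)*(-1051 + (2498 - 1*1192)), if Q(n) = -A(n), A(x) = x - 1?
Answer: 791010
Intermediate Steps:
A(x) = -1 + x
Q(n) = 1 - n (Q(n) = -(-1 + n) = 1 - n)
(Q(-43) + 3058)*(-1051 + (2498 - 1*1192)) = ((1 - 1*(-43)) + 3058)*(-1051 + (2498 - 1*1192)) = ((1 + 43) + 3058)*(-1051 + (2498 - 1192)) = (44 + 3058)*(-1051 + 1306) = 3102*255 = 791010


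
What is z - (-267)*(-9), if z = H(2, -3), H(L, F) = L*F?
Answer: -2409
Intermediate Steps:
H(L, F) = F*L
z = -6 (z = -3*2 = -6)
z - (-267)*(-9) = -6 - (-267)*(-9) = -6 - 89*27 = -6 - 2403 = -2409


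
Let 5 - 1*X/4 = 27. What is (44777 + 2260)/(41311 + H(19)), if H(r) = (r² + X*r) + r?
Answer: 47037/40019 ≈ 1.1754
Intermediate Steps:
X = -88 (X = 20 - 4*27 = 20 - 108 = -88)
H(r) = r² - 87*r (H(r) = (r² - 88*r) + r = r² - 87*r)
(44777 + 2260)/(41311 + H(19)) = (44777 + 2260)/(41311 + 19*(-87 + 19)) = 47037/(41311 + 19*(-68)) = 47037/(41311 - 1292) = 47037/40019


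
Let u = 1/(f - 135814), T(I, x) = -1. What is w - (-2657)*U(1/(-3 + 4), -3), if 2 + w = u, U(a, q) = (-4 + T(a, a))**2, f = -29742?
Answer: 10996726187/165556 ≈ 66423.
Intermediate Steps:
U(a, q) = 25 (U(a, q) = (-4 - 1)**2 = (-5)**2 = 25)
u = -1/165556 (u = 1/(-29742 - 135814) = 1/(-165556) = -1/165556 ≈ -6.0403e-6)
w = -331113/165556 (w = -2 - 1/165556 = -331113/165556 ≈ -2.0000)
w - (-2657)*U(1/(-3 + 4), -3) = -331113/165556 - (-2657)*25 = -331113/165556 - 1*(-66425) = -331113/165556 + 66425 = 10996726187/165556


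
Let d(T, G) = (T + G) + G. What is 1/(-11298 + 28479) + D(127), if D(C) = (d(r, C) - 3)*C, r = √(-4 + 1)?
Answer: 547678738/17181 + 127*I*√3 ≈ 31877.0 + 219.97*I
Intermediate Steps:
r = I*√3 (r = √(-3) = I*√3 ≈ 1.732*I)
d(T, G) = T + 2*G (d(T, G) = (G + T) + G = T + 2*G)
D(C) = C*(-3 + 2*C + I*√3) (D(C) = ((I*√3 + 2*C) - 3)*C = ((2*C + I*√3) - 3)*C = (-3 + 2*C + I*√3)*C = C*(-3 + 2*C + I*√3))
1/(-11298 + 28479) + D(127) = 1/(-11298 + 28479) + 127*(-3 + 2*127 + I*√3) = 1/17181 + 127*(-3 + 254 + I*√3) = 1/17181 + 127*(251 + I*√3) = 1/17181 + (31877 + 127*I*√3) = 547678738/17181 + 127*I*√3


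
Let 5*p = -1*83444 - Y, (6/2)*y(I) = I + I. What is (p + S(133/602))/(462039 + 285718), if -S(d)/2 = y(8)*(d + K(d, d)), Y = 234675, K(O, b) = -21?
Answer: -40894391/482303265 ≈ -0.084790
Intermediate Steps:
y(I) = 2*I/3 (y(I) = (I + I)/3 = (2*I)/3 = 2*I/3)
S(d) = 224 - 32*d/3 (S(d) = -2*(⅔)*8*(d - 21) = -32*(-21 + d)/3 = -2*(-112 + 16*d/3) = 224 - 32*d/3)
p = -318119/5 (p = (-1*83444 - 1*234675)/5 = (-83444 - 234675)/5 = (⅕)*(-318119) = -318119/5 ≈ -63624.)
(p + S(133/602))/(462039 + 285718) = (-318119/5 + (224 - 4256/(3*602)))/(462039 + 285718) = (-318119/5 + (224 - 4256/(3*602)))/747757 = (-318119/5 + (224 - 32/3*19/86))*(1/747757) = (-318119/5 + (224 - 304/129))*(1/747757) = (-318119/5 + 28592/129)*(1/747757) = -40894391/645*1/747757 = -40894391/482303265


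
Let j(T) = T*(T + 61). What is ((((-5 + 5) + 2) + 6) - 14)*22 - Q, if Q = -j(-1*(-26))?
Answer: 2130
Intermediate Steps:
j(T) = T*(61 + T)
Q = -2262 (Q = -(-1*(-26))*(61 - 1*(-26)) = -26*(61 + 26) = -26*87 = -1*2262 = -2262)
((((-5 + 5) + 2) + 6) - 14)*22 - Q = ((((-5 + 5) + 2) + 6) - 14)*22 - 1*(-2262) = (((0 + 2) + 6) - 14)*22 + 2262 = ((2 + 6) - 14)*22 + 2262 = (8 - 14)*22 + 2262 = -6*22 + 2262 = -132 + 2262 = 2130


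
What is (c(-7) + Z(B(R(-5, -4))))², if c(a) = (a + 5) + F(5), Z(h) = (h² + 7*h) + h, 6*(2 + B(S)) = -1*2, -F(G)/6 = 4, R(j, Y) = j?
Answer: 124609/81 ≈ 1538.4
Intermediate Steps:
F(G) = -24 (F(G) = -6*4 = -24)
B(S) = -7/3 (B(S) = -2 + (-1*2)/6 = -2 + (⅙)*(-2) = -2 - ⅓ = -7/3)
Z(h) = h² + 8*h
c(a) = -19 + a (c(a) = (a + 5) - 24 = (5 + a) - 24 = -19 + a)
(c(-7) + Z(B(R(-5, -4))))² = ((-19 - 7) - 7*(8 - 7/3)/3)² = (-26 - 7/3*17/3)² = (-26 - 119/9)² = (-353/9)² = 124609/81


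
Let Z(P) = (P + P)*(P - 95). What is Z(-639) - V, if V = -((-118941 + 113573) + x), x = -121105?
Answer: 811579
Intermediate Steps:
V = 126473 (V = -((-118941 + 113573) - 121105) = -(-5368 - 121105) = -1*(-126473) = 126473)
Z(P) = 2*P*(-95 + P) (Z(P) = (2*P)*(-95 + P) = 2*P*(-95 + P))
Z(-639) - V = 2*(-639)*(-95 - 639) - 1*126473 = 2*(-639)*(-734) - 126473 = 938052 - 126473 = 811579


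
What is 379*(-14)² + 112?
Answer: 74396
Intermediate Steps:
379*(-14)² + 112 = 379*196 + 112 = 74284 + 112 = 74396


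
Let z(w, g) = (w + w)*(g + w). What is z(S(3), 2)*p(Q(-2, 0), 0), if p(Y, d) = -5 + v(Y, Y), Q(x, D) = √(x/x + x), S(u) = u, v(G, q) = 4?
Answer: -30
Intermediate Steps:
Q(x, D) = √(1 + x)
p(Y, d) = -1 (p(Y, d) = -5 + 4 = -1)
z(w, g) = 2*w*(g + w) (z(w, g) = (2*w)*(g + w) = 2*w*(g + w))
z(S(3), 2)*p(Q(-2, 0), 0) = (2*3*(2 + 3))*(-1) = (2*3*5)*(-1) = 30*(-1) = -30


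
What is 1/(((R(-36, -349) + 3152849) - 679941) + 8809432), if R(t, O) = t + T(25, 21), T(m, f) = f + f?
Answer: 1/11282346 ≈ 8.8634e-8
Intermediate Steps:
T(m, f) = 2*f
R(t, O) = 42 + t (R(t, O) = t + 2*21 = t + 42 = 42 + t)
1/(((R(-36, -349) + 3152849) - 679941) + 8809432) = 1/((((42 - 36) + 3152849) - 679941) + 8809432) = 1/(((6 + 3152849) - 679941) + 8809432) = 1/((3152855 - 679941) + 8809432) = 1/(2472914 + 8809432) = 1/11282346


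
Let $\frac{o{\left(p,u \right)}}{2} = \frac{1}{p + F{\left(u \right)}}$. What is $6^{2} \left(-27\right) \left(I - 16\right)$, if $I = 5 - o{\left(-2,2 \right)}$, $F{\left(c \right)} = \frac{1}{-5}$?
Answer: $\frac{107892}{11} \approx 9808.4$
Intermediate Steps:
$F{\left(c \right)} = - \frac{1}{5}$
$o{\left(p,u \right)} = \frac{2}{- \frac{1}{5} + p}$ ($o{\left(p,u \right)} = \frac{2}{p - \frac{1}{5}} = \frac{2}{- \frac{1}{5} + p}$)
$I = \frac{65}{11}$ ($I = 5 - \frac{10}{-1 + 5 \left(-2\right)} = 5 - \frac{10}{-1 - 10} = 5 - \frac{10}{-11} = 5 - 10 \left(- \frac{1}{11}\right) = 5 - - \frac{10}{11} = 5 + \frac{10}{11} = \frac{65}{11} \approx 5.9091$)
$6^{2} \left(-27\right) \left(I - 16\right) = 6^{2} \left(-27\right) \left(\frac{65}{11} - 16\right) = 36 \left(-27\right) \left(\frac{65}{11} - 16\right) = \left(-972\right) \left(- \frac{111}{11}\right) = \frac{107892}{11}$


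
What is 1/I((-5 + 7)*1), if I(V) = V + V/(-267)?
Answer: 267/532 ≈ 0.50188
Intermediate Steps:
I(V) = 266*V/267 (I(V) = V + V*(-1/267) = V - V/267 = 266*V/267)
1/I((-5 + 7)*1) = 1/(266*((-5 + 7)*1)/267) = 1/(266*(2*1)/267) = 1/((266/267)*2) = 1/(532/267) = 267/532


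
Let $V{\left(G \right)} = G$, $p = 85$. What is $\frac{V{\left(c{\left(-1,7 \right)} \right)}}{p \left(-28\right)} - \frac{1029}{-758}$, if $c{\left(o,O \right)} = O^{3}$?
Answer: $\frac{156359}{128860} \approx 1.2134$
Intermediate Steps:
$\frac{V{\left(c{\left(-1,7 \right)} \right)}}{p \left(-28\right)} - \frac{1029}{-758} = \frac{7^{3}}{85 \left(-28\right)} - \frac{1029}{-758} = \frac{343}{-2380} - - \frac{1029}{758} = 343 \left(- \frac{1}{2380}\right) + \frac{1029}{758} = - \frac{49}{340} + \frac{1029}{758} = \frac{156359}{128860}$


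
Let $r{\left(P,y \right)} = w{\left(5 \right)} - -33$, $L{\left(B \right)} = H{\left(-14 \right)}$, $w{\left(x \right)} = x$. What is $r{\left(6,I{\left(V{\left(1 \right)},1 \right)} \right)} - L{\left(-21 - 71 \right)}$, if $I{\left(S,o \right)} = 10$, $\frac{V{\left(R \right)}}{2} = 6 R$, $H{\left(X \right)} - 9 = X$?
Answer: $43$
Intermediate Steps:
$H{\left(X \right)} = 9 + X$
$V{\left(R \right)} = 12 R$ ($V{\left(R \right)} = 2 \cdot 6 R = 12 R$)
$L{\left(B \right)} = -5$ ($L{\left(B \right)} = 9 - 14 = -5$)
$r{\left(P,y \right)} = 38$ ($r{\left(P,y \right)} = 5 - -33 = 5 + 33 = 38$)
$r{\left(6,I{\left(V{\left(1 \right)},1 \right)} \right)} - L{\left(-21 - 71 \right)} = 38 - -5 = 38 + 5 = 43$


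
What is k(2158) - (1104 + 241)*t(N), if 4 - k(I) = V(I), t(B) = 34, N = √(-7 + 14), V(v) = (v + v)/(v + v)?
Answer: -45727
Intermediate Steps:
V(v) = 1 (V(v) = (2*v)/((2*v)) = (2*v)*(1/(2*v)) = 1)
N = √7 ≈ 2.6458
k(I) = 3 (k(I) = 4 - 1*1 = 4 - 1 = 3)
k(2158) - (1104 + 241)*t(N) = 3 - (1104 + 241)*34 = 3 - 1345*34 = 3 - 1*45730 = 3 - 45730 = -45727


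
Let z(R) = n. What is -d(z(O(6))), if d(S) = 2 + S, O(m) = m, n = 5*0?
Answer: -2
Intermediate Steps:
n = 0
z(R) = 0
-d(z(O(6))) = -(2 + 0) = -1*2 = -2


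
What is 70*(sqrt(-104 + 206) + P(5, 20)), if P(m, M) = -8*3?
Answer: -1680 + 70*sqrt(102) ≈ -973.04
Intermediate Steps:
P(m, M) = -24
70*(sqrt(-104 + 206) + P(5, 20)) = 70*(sqrt(-104 + 206) - 24) = 70*(sqrt(102) - 24) = 70*(-24 + sqrt(102)) = -1680 + 70*sqrt(102)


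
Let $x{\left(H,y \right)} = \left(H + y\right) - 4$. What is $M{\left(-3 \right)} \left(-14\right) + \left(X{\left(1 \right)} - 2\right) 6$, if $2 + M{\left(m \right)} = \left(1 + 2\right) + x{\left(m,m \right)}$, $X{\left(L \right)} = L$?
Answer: $120$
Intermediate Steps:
$x{\left(H,y \right)} = -4 + H + y$
$M{\left(m \right)} = -3 + 2 m$ ($M{\left(m \right)} = -2 + \left(\left(1 + 2\right) + \left(-4 + m + m\right)\right) = -2 + \left(3 + \left(-4 + 2 m\right)\right) = -2 + \left(-1 + 2 m\right) = -3 + 2 m$)
$M{\left(-3 \right)} \left(-14\right) + \left(X{\left(1 \right)} - 2\right) 6 = \left(-3 + 2 \left(-3\right)\right) \left(-14\right) + \left(1 - 2\right) 6 = \left(-3 - 6\right) \left(-14\right) - 6 = \left(-9\right) \left(-14\right) - 6 = 126 - 6 = 120$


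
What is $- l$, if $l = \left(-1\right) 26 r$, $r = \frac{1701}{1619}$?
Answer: $\frac{44226}{1619} \approx 27.317$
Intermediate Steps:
$r = \frac{1701}{1619}$ ($r = 1701 \cdot \frac{1}{1619} = \frac{1701}{1619} \approx 1.0506$)
$l = - \frac{44226}{1619}$ ($l = \left(-1\right) 26 \cdot \frac{1701}{1619} = \left(-26\right) \frac{1701}{1619} = - \frac{44226}{1619} \approx -27.317$)
$- l = \left(-1\right) \left(- \frac{44226}{1619}\right) = \frac{44226}{1619}$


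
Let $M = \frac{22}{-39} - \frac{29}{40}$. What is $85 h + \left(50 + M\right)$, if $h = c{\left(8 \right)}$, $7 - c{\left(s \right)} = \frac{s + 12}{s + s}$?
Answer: $\frac{838439}{1560} \approx 537.46$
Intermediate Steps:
$M = - \frac{2011}{1560}$ ($M = 22 \left(- \frac{1}{39}\right) - \frac{29}{40} = - \frac{22}{39} - \frac{29}{40} = - \frac{2011}{1560} \approx -1.2891$)
$c{\left(s \right)} = 7 - \frac{12 + s}{2 s}$ ($c{\left(s \right)} = 7 - \frac{s + 12}{s + s} = 7 - \frac{12 + s}{2 s}$)
$h = \frac{23}{4}$ ($h = \frac{13}{2} - \frac{6}{8} = \frac{13}{2} - \frac{3}{4} = \frac{23}{4} \approx 5.75$)
$85 h + \left(50 + M\right) = 85 \cdot \frac{23}{4} + \left(50 - \frac{2011}{1560}\right) = \frac{1955}{4} + \frac{75989}{1560} = \frac{838439}{1560}$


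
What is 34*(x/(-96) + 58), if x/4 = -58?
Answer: 12325/6 ≈ 2054.2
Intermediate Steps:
x = -232 (x = 4*(-58) = -232)
34*(x/(-96) + 58) = 34*(-232/(-96) + 58) = 34*(-232*(-1/96) + 58) = 34*(29/12 + 58) = 34*(725/12) = 12325/6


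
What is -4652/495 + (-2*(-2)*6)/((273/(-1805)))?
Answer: -7571132/45045 ≈ -168.08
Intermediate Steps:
-4652/495 + (-2*(-2)*6)/((273/(-1805))) = -4652*1/495 + (4*6)/((273*(-1/1805))) = -4652/495 + 24/(-273/1805) = -4652/495 + 24*(-1805/273) = -4652/495 - 14440/91 = -7571132/45045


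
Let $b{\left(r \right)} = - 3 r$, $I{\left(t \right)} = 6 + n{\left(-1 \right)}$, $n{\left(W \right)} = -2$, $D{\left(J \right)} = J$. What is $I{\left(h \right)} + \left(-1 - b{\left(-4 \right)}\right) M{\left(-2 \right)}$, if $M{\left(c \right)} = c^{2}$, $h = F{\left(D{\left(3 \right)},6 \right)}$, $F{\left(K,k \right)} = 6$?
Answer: $-48$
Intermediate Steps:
$h = 6$
$I{\left(t \right)} = 4$ ($I{\left(t \right)} = 6 - 2 = 4$)
$I{\left(h \right)} + \left(-1 - b{\left(-4 \right)}\right) M{\left(-2 \right)} = 4 + \left(-1 - \left(-3\right) \left(-4\right)\right) \left(-2\right)^{2} = 4 + \left(-1 - 12\right) 4 = 4 - 52 = -48$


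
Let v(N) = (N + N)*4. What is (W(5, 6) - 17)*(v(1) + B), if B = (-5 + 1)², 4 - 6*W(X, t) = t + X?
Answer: -436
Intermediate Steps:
W(X, t) = ⅔ - X/6 - t/6 (W(X, t) = ⅔ - (t + X)/6 = ⅔ - (X + t)/6 = ⅔ + (-X/6 - t/6) = ⅔ - X/6 - t/6)
v(N) = 8*N (v(N) = (2*N)*4 = 8*N)
B = 16 (B = (-4)² = 16)
(W(5, 6) - 17)*(v(1) + B) = ((⅔ - ⅙*5 - ⅙*6) - 17)*(8*1 + 16) = ((⅔ - ⅚ - 1) - 17)*(8 + 16) = (-7/6 - 17)*24 = -109/6*24 = -436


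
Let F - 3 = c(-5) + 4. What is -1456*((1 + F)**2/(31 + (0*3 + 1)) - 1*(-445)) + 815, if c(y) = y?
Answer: -1295029/2 ≈ -6.4751e+5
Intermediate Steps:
F = 2 (F = 3 + (-5 + 4) = 3 - 1 = 2)
-1456*((1 + F)**2/(31 + (0*3 + 1)) - 1*(-445)) + 815 = -1456*((1 + 2)**2/(31 + (0*3 + 1)) - 1*(-445)) + 815 = -1456*(3**2/(31 + (0 + 1)) + 445) + 815 = -1456*(9/(31 + 1) + 445) + 815 = -1456*(9/32 + 445) + 815 = -1456*14249/32 + 815 = -1296659/2 + 815 = -1295029/2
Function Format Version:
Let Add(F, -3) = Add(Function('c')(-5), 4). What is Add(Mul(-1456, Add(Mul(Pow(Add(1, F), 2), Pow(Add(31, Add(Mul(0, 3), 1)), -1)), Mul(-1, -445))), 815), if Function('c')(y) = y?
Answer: Rational(-1295029, 2) ≈ -6.4751e+5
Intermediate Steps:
F = 2 (F = Add(3, Add(-5, 4)) = Add(3, -1) = 2)
Add(Mul(-1456, Add(Mul(Pow(Add(1, F), 2), Pow(Add(31, Add(Mul(0, 3), 1)), -1)), Mul(-1, -445))), 815) = Add(Mul(-1456, Add(Mul(Pow(Add(1, 2), 2), Pow(Add(31, Add(Mul(0, 3), 1)), -1)), Mul(-1, -445))), 815) = Add(Mul(-1456, Add(Mul(Pow(3, 2), Pow(Add(31, Add(0, 1)), -1)), 445)), 815) = Add(Mul(-1456, Add(Mul(9, Pow(Add(31, 1), -1)), 445)), 815) = Add(Mul(-1456, Add(Mul(9, Pow(32, -1)), 445)), 815) = Add(Mul(-1456, Add(Mul(9, Rational(1, 32)), 445)), 815) = Add(Mul(-1456, Add(Rational(9, 32), 445)), 815) = Add(Mul(-1456, Rational(14249, 32)), 815) = Add(Rational(-1296659, 2), 815) = Rational(-1295029, 2)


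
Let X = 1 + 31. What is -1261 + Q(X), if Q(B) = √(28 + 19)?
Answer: -1261 + √47 ≈ -1254.1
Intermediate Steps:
X = 32
Q(B) = √47
-1261 + Q(X) = -1261 + √47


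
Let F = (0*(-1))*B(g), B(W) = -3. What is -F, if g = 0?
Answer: 0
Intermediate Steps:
F = 0 (F = (0*(-1))*(-3) = 0*(-3) = 0)
-F = -1*0 = 0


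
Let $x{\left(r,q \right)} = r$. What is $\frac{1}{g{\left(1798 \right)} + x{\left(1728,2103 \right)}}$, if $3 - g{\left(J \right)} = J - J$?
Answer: $\frac{1}{1731} \approx 0.0005777$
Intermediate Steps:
$g{\left(J \right)} = 3$ ($g{\left(J \right)} = 3 - \left(J - J\right) = 3 - 0 = 3 + 0 = 3$)
$\frac{1}{g{\left(1798 \right)} + x{\left(1728,2103 \right)}} = \frac{1}{3 + 1728} = \frac{1}{1731}$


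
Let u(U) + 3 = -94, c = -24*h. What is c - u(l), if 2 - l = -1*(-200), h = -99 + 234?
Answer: -3143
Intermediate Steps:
h = 135
l = -198 (l = 2 - (-1)*(-200) = 2 - 1*200 = 2 - 200 = -198)
c = -3240 (c = -24*135 = -3240)
u(U) = -97 (u(U) = -3 - 94 = -97)
c - u(l) = -3240 - 1*(-97) = -3240 + 97 = -3143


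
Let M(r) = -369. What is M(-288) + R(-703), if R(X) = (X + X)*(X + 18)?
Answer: 962741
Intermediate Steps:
R(X) = 2*X*(18 + X) (R(X) = (2*X)*(18 + X) = 2*X*(18 + X))
M(-288) + R(-703) = -369 + 2*(-703)*(18 - 703) = -369 + 2*(-703)*(-685) = -369 + 963110 = 962741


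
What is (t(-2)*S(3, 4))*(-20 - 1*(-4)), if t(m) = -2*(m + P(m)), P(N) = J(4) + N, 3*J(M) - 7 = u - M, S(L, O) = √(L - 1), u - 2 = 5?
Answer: -64*√2/3 ≈ -30.170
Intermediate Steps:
u = 7 (u = 2 + 5 = 7)
S(L, O) = √(-1 + L)
J(M) = 14/3 - M/3 (J(M) = 7/3 + (7 - M)/3 = 7/3 + (7/3 - M/3) = 14/3 - M/3)
P(N) = 10/3 + N (P(N) = (14/3 - ⅓*4) + N = (14/3 - 4/3) + N = 10/3 + N)
t(m) = -20/3 - 4*m (t(m) = -2*(m + (10/3 + m)) = -2*(10/3 + 2*m) = -20/3 - 4*m)
(t(-2)*S(3, 4))*(-20 - 1*(-4)) = ((-20/3 - 4*(-2))*√(-1 + 3))*(-20 - 1*(-4)) = ((-20/3 + 8)*√2)*(-20 + 4) = (4*√2/3)*(-16) = -64*√2/3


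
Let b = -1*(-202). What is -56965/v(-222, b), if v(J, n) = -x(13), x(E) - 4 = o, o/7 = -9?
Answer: -56965/59 ≈ -965.51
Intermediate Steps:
o = -63 (o = 7*(-9) = -63)
b = 202
x(E) = -59 (x(E) = 4 - 63 = -59)
v(J, n) = 59 (v(J, n) = -1*(-59) = 59)
-56965/v(-222, b) = -56965/59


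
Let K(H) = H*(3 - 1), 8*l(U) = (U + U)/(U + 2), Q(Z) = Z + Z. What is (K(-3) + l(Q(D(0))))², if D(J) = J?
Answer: 36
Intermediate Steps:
Q(Z) = 2*Z
l(U) = U/(4*(2 + U)) (l(U) = ((U + U)/(U + 2))/8 = ((2*U)/(2 + U))/8 = (2*U/(2 + U))/8 = U/(4*(2 + U)))
K(H) = 2*H (K(H) = H*2 = 2*H)
(K(-3) + l(Q(D(0))))² = (2*(-3) + (2*0)/(4*(2 + 2*0)))² = (-6 + (¼)*0/(2 + 0))² = (-6 + (¼)*0/2)² = (-6 + (¼)*0*(½))² = (-6 + 0)² = (-6)² = 36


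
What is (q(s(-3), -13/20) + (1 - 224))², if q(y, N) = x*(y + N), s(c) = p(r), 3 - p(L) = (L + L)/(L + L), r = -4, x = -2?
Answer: 5094049/100 ≈ 50941.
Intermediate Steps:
p(L) = 2 (p(L) = 3 - (L + L)/(L + L) = 3 - 2*L/(2*L) = 3 - 2*L*1/(2*L) = 3 - 1*1 = 3 - 1 = 2)
s(c) = 2
q(y, N) = -2*N - 2*y (q(y, N) = -2*(y + N) = -2*(N + y) = -2*N - 2*y)
(q(s(-3), -13/20) + (1 - 224))² = ((-(-26)/20 - 2*2) + (1 - 224))² = ((-(-26)/20 - 4) - 223)² = ((-2*(-13/20) - 4) - 223)² = ((13/10 - 4) - 223)² = (-27/10 - 223)² = (-2257/10)² = 5094049/100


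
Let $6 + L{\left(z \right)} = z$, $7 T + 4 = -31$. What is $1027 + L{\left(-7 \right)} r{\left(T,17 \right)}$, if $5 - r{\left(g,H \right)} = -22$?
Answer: $676$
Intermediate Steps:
$T = -5$ ($T = - \frac{4}{7} + \frac{1}{7} \left(-31\right) = - \frac{4}{7} - \frac{31}{7} = -5$)
$L{\left(z \right)} = -6 + z$
$r{\left(g,H \right)} = 27$ ($r{\left(g,H \right)} = 5 - -22 = 5 + 22 = 27$)
$1027 + L{\left(-7 \right)} r{\left(T,17 \right)} = 1027 + \left(-6 - 7\right) 27 = 1027 - 351 = 676$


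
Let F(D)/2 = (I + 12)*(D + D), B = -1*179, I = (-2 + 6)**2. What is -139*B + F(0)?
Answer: 24881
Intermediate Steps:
I = 16 (I = 4**2 = 16)
B = -179
F(D) = 112*D (F(D) = 2*((16 + 12)*(D + D)) = 2*(28*(2*D)) = 2*(56*D) = 112*D)
-139*B + F(0) = -139*(-179) + 112*0 = 24881 + 0 = 24881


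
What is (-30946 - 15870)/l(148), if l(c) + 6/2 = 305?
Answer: -23408/151 ≈ -155.02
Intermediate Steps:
l(c) = 302 (l(c) = -3 + 305 = 302)
(-30946 - 15870)/l(148) = (-30946 - 15870)/302 = -46816*1/302 = -23408/151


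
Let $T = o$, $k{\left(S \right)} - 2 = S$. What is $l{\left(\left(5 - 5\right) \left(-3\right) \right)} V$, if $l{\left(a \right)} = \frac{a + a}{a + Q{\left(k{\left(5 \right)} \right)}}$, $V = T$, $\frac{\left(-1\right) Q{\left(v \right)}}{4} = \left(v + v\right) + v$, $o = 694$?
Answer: $0$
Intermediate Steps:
$k{\left(S \right)} = 2 + S$
$Q{\left(v \right)} = - 12 v$ ($Q{\left(v \right)} = - 4 \left(\left(v + v\right) + v\right) = - 4 \left(2 v + v\right) = - 4 \cdot 3 v = - 12 v$)
$T = 694$
$V = 694$
$l{\left(a \right)} = \frac{2 a}{-84 + a}$ ($l{\left(a \right)} = \frac{a + a}{a - 12 \left(2 + 5\right)} = \frac{2 a}{a - 84} = \frac{2 a}{-84 + a}$)
$l{\left(\left(5 - 5\right) \left(-3\right) \right)} V = \frac{2 \left(5 - 5\right) \left(-3\right)}{-84 + \left(5 - 5\right) \left(-3\right)} 694 = \frac{2 \cdot 0 \left(-3\right)}{-84 + 0 \left(-3\right)} 694 = 2 \cdot 0 \frac{1}{-84 + 0} \cdot 694 = 2 \cdot 0 \frac{1}{-84} \cdot 694 = 2 \cdot 0 \left(- \frac{1}{84}\right) 694 = 0 \cdot 694 = 0$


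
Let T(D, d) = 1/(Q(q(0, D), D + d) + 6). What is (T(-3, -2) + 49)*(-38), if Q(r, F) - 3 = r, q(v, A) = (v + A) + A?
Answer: -5624/3 ≈ -1874.7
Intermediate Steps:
q(v, A) = v + 2*A (q(v, A) = (A + v) + A = v + 2*A)
Q(r, F) = 3 + r
T(D, d) = 1/(9 + 2*D) (T(D, d) = 1/((3 + (0 + 2*D)) + 6) = 1/((3 + 2*D) + 6) = 1/(9 + 2*D))
(T(-3, -2) + 49)*(-38) = (1/(9 + 2*(-3)) + 49)*(-38) = (1/(9 - 6) + 49)*(-38) = (1/3 + 49)*(-38) = (⅓ + 49)*(-38) = (148/3)*(-38) = -5624/3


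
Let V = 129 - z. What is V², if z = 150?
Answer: 441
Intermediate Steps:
V = -21 (V = 129 - 1*150 = 129 - 150 = -21)
V² = (-21)² = 441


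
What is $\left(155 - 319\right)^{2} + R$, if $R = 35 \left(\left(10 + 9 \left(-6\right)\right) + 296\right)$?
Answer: $35716$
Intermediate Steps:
$R = 8820$ ($R = 35 \left(\left(10 - 54\right) + 296\right) = 35 \left(-44 + 296\right) = 35 \cdot 252 = 8820$)
$\left(155 - 319\right)^{2} + R = \left(155 - 319\right)^{2} + 8820 = \left(-164\right)^{2} + 8820 = 26896 + 8820 = 35716$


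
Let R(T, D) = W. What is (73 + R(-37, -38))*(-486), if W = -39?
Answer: -16524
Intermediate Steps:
R(T, D) = -39
(73 + R(-37, -38))*(-486) = (73 - 39)*(-486) = 34*(-486) = -16524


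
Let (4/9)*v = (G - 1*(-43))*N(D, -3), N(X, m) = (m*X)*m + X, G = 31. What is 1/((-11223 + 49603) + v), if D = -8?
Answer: 1/25060 ≈ 3.9904e-5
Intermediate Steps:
N(X, m) = X + X*m² (N(X, m) = (X*m)*m + X = X*m² + X = X + X*m²)
v = -13320 (v = 9*((31 - 1*(-43))*(-8*(1 + (-3)²)))/4 = 9*((31 + 43)*(-8*(1 + 9)))/4 = 9*(74*(-8*10))/4 = 9*(74*(-80))/4 = (9/4)*(-5920) = -13320)
1/((-11223 + 49603) + v) = 1/((-11223 + 49603) - 13320) = 1/(38380 - 13320) = 1/25060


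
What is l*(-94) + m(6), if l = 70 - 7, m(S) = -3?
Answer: -5925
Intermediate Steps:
l = 63
l*(-94) + m(6) = 63*(-94) - 3 = -5922 - 3 = -5925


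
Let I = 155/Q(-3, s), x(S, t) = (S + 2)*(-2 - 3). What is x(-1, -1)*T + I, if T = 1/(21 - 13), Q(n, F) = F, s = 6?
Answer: 605/24 ≈ 25.208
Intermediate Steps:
x(S, t) = -10 - 5*S (x(S, t) = (2 + S)*(-5) = -10 - 5*S)
I = 155/6 ≈ 25.833
T = 1/8 ≈ 0.12500
x(-1, -1)*T + I = (-10 - 5*(-1))*(1/8) + 155/6 = (-10 + 5)*(1/8) + 155/6 = -5*1/8 + 155/6 = -5/8 + 155/6 = 605/24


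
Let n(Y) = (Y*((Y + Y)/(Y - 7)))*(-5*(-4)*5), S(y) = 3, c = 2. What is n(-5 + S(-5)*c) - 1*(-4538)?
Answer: 13514/3 ≈ 4504.7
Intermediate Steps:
n(Y) = 200*Y²/(-7 + Y) (n(Y) = (Y*((2*Y)/(-7 + Y)))*(20*5) = (Y*(2*Y/(-7 + Y)))*100 = (2*Y²/(-7 + Y))*100 = 200*Y²/(-7 + Y))
n(-5 + S(-5)*c) - 1*(-4538) = 200*(-5 + 3*2)²/(-7 + (-5 + 3*2)) - 1*(-4538) = 200*(-5 + 6)²/(-7 + (-5 + 6)) + 4538 = 200*1²/(-7 + 1) + 4538 = 200*1/(-6) + 4538 = 200*1*(-⅙) + 4538 = -100/3 + 4538 = 13514/3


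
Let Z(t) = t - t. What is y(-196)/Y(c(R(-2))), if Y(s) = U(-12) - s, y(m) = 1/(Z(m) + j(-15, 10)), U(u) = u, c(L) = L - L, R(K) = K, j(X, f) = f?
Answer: -1/120 ≈ -0.0083333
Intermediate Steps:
Z(t) = 0
c(L) = 0
y(m) = ⅒ (y(m) = 1/(0 + 10) = 1/10 = ⅒)
Y(s) = -12 - s
y(-196)/Y(c(R(-2))) = 1/(10*(-12 - 1*0)) = 1/(10*(-12 + 0)) = (⅒)/(-12) = (⅒)*(-1/12) = -1/120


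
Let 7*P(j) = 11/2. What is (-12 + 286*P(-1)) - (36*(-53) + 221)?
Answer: 13298/7 ≈ 1899.7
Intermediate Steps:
P(j) = 11/14 (P(j) = (11/2)/7 = (11*(½))/7 = (⅐)*(11/2) = 11/14)
(-12 + 286*P(-1)) - (36*(-53) + 221) = (-12 + 286*(11/14)) - (36*(-53) + 221) = (-12 + 1573/7) - (-1908 + 221) = 1489/7 - 1*(-1687) = 1489/7 + 1687 = 13298/7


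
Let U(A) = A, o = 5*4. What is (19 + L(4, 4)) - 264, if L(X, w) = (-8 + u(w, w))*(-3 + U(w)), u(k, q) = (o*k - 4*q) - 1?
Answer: -190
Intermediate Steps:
o = 20
u(k, q) = -1 - 4*q + 20*k (u(k, q) = (20*k - 4*q) - 1 = (-4*q + 20*k) - 1 = -1 - 4*q + 20*k)
L(X, w) = (-9 + 16*w)*(-3 + w) (L(X, w) = (-8 + (-1 - 4*w + 20*w))*(-3 + w) = (-8 + (-1 + 16*w))*(-3 + w) = (-9 + 16*w)*(-3 + w))
(19 + L(4, 4)) - 264 = (19 + (27 - 57*4 + 16*4²)) - 264 = (19 + (27 - 228 + 16*16)) - 264 = (19 + (27 - 228 + 256)) - 264 = (19 + 55) - 264 = 74 - 264 = -190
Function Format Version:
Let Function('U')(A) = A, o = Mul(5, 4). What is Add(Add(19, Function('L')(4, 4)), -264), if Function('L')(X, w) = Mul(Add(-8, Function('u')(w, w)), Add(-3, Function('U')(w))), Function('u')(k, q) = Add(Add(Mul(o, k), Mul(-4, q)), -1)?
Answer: -190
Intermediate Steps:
o = 20
Function('u')(k, q) = Add(-1, Mul(-4, q), Mul(20, k)) (Function('u')(k, q) = Add(Add(Mul(20, k), Mul(-4, q)), -1) = Add(Add(Mul(-4, q), Mul(20, k)), -1) = Add(-1, Mul(-4, q), Mul(20, k)))
Function('L')(X, w) = Mul(Add(-9, Mul(16, w)), Add(-3, w)) (Function('L')(X, w) = Mul(Add(-8, Add(-1, Mul(-4, w), Mul(20, w))), Add(-3, w)) = Mul(Add(-8, Add(-1, Mul(16, w))), Add(-3, w)) = Mul(Add(-9, Mul(16, w)), Add(-3, w)))
Add(Add(19, Function('L')(4, 4)), -264) = Add(Add(19, Add(27, Mul(-57, 4), Mul(16, Pow(4, 2)))), -264) = Add(Add(19, Add(27, -228, Mul(16, 16))), -264) = Add(Add(19, Add(27, -228, 256)), -264) = Add(Add(19, 55), -264) = Add(74, -264) = -190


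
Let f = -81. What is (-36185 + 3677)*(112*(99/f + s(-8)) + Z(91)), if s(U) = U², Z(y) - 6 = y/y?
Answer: -228794916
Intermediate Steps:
Z(y) = 7 (Z(y) = 6 + y/y = 6 + 1 = 7)
(-36185 + 3677)*(112*(99/f + s(-8)) + Z(91)) = (-36185 + 3677)*(112*(99/(-81) + (-8)²) + 7) = -32508*(112*(99*(-1/81) + 64) + 7) = -32508*(112*(-11/9 + 64) + 7) = -32508*(112*(565/9) + 7) = -32508*(63280/9 + 7) = -32508*63343/9 = -228794916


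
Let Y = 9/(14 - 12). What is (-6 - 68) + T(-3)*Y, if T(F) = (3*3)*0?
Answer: -74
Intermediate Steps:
Y = 9/2 ≈ 4.5000
T(F) = 0 (T(F) = 9*0 = 0)
(-6 - 68) + T(-3)*Y = (-6 - 68) + 0*(9/2) = -74 + 0 = -74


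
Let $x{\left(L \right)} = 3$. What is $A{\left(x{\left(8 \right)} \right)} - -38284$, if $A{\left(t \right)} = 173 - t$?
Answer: $38454$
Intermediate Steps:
$A{\left(x{\left(8 \right)} \right)} - -38284 = \left(173 - 3\right) - -38284 = \left(173 - 3\right) + 38284 = 170 + 38284 = 38454$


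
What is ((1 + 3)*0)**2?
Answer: 0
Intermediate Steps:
((1 + 3)*0)**2 = (4*0)**2 = 0**2 = 0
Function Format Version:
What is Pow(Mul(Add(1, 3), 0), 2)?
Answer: 0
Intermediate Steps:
Pow(Mul(Add(1, 3), 0), 2) = Pow(Mul(4, 0), 2) = Pow(0, 2) = 0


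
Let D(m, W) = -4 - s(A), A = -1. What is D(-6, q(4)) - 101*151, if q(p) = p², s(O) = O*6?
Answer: -15249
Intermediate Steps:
s(O) = 6*O
D(m, W) = 2 (D(m, W) = -4 - 6*(-1) = -4 - 1*(-6) = -4 + 6 = 2)
D(-6, q(4)) - 101*151 = 2 - 101*151 = 2 - 15251 = -15249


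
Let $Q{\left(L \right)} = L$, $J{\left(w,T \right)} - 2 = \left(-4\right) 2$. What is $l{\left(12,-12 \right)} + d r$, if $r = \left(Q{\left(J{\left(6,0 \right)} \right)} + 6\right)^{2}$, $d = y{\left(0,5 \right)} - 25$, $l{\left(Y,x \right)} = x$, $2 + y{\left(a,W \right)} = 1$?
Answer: $-12$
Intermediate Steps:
$J{\left(w,T \right)} = -6$ ($J{\left(w,T \right)} = 2 - 8 = -6$)
$y{\left(a,W \right)} = -1$ ($y{\left(a,W \right)} = -2 + 1 = -1$)
$d = -26$ ($d = -1 - 25 = -26$)
$r = 0$ ($r = \left(-6 + 6\right)^{2} = 0^{2} = 0$)
$l{\left(12,-12 \right)} + d r = -12 - 0 = -12 + 0 = -12$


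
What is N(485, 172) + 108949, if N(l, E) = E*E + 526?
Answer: 139059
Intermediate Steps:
N(l, E) = 526 + E² (N(l, E) = E² + 526 = 526 + E²)
N(485, 172) + 108949 = (526 + 172²) + 108949 = (526 + 29584) + 108949 = 30110 + 108949 = 139059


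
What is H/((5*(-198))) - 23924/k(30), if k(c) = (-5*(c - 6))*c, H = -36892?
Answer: 434711/9900 ≈ 43.910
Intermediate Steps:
k(c) = c*(30 - 5*c) (k(c) = (-5*(-6 + c))*c = (30 - 5*c)*c = c*(30 - 5*c))
H/((5*(-198))) - 23924/k(30) = -36892/(5*(-198)) - 23924*1/(150*(6 - 1*30)) = -36892/(-990) - 23924*1/(150*(6 - 30)) = -36892*(-1/990) - 23924/(5*30*(-24)) = 18446/495 - 23924/(-3600) = 18446/495 - 23924*(-1/3600) = 18446/495 + 5981/900 = 434711/9900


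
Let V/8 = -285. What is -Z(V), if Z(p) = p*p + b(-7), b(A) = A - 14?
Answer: -5198379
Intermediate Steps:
b(A) = -14 + A
V = -2280 (V = 8*(-285) = -2280)
Z(p) = -21 + p² (Z(p) = p*p + (-14 - 7) = p² - 21 = -21 + p²)
-Z(V) = -(-21 + (-2280)²) = -(-21 + 5198400) = -1*5198379 = -5198379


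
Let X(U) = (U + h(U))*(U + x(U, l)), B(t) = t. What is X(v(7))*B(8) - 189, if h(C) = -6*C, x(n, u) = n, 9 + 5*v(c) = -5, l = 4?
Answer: -4081/5 ≈ -816.20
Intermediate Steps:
v(c) = -14/5 (v(c) = -9/5 + (⅕)*(-5) = -9/5 - 1 = -14/5)
X(U) = -10*U² (X(U) = (U - 6*U)*(U + U) = (-5*U)*(2*U) = -10*U²)
X(v(7))*B(8) - 189 = -10*(-14/5)²*8 - 189 = -10*196/25*8 - 189 = -392/5*8 - 189 = -3136/5 - 189 = -4081/5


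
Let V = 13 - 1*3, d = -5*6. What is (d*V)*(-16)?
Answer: 4800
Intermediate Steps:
d = -30
V = 10 (V = 13 - 3 = 10)
(d*V)*(-16) = -30*10*(-16) = -300*(-16) = 4800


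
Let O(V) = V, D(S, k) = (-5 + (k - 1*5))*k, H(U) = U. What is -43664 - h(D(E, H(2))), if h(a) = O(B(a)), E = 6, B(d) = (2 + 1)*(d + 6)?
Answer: -43634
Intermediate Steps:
B(d) = 18 + 3*d (B(d) = 3*(6 + d) = 18 + 3*d)
D(S, k) = k*(-10 + k) (D(S, k) = (-5 + (k - 5))*k = (-5 + (-5 + k))*k = (-10 + k)*k = k*(-10 + k))
h(a) = 18 + 3*a
-43664 - h(D(E, H(2))) = -43664 - (18 + 3*(2*(-10 + 2))) = -43664 - (18 + 3*(2*(-8))) = -43664 - (18 + 3*(-16)) = -43664 - (18 - 48) = -43664 - 1*(-30) = -43664 + 30 = -43634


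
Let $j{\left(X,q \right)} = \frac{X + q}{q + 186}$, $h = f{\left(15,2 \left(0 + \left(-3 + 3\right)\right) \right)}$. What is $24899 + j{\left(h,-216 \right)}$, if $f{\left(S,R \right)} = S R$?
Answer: $\frac{124531}{5} \approx 24906.0$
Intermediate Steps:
$f{\left(S,R \right)} = R S$
$h = 0$ ($h = 2 \left(0 + \left(-3 + 3\right)\right) 15 = 2 \left(0 + 0\right) 15 = 2 \cdot 0 \cdot 15 = 0 \cdot 15 = 0$)
$j{\left(X,q \right)} = \frac{X + q}{186 + q}$
$24899 + j{\left(h,-216 \right)} = 24899 + \frac{0 - 216}{186 - 216} = 24899 + \frac{1}{-30} \left(-216\right) = 24899 - - \frac{36}{5} = 24899 + \frac{36}{5} = \frac{124531}{5}$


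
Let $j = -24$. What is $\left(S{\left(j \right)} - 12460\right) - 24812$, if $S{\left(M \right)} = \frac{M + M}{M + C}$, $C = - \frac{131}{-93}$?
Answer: $- \frac{78304008}{2101} \approx -37270.0$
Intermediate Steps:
$C = \frac{131}{93}$ ($C = \left(-131\right) \left(- \frac{1}{93}\right) = \frac{131}{93} \approx 1.4086$)
$S{\left(M \right)} = \frac{2 M}{\frac{131}{93} + M}$ ($S{\left(M \right)} = \frac{M + M}{M + \frac{131}{93}} = \frac{2 M}{\frac{131}{93} + M}$)
$\left(S{\left(j \right)} - 12460\right) - 24812 = \left(186 \left(-24\right) \frac{1}{131 + 93 \left(-24\right)} - 12460\right) - 24812 = \left(186 \left(-24\right) \frac{1}{131 - 2232} - 12460\right) - 24812 = \left(186 \left(-24\right) \frac{1}{-2101} - 12460\right) - 24812 = \left(186 \left(-24\right) \left(- \frac{1}{2101}\right) - 12460\right) - 24812 = \left(\frac{4464}{2101} - 12460\right) - 24812 = - \frac{26173996}{2101} - 24812 = - \frac{78304008}{2101}$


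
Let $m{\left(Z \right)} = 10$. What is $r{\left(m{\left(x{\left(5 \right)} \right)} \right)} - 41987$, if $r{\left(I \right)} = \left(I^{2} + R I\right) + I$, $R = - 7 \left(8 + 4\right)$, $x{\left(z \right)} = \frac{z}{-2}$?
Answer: $-42717$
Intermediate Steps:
$x{\left(z \right)} = - \frac{z}{2}$ ($x{\left(z \right)} = z \left(- \frac{1}{2}\right) = - \frac{z}{2}$)
$R = -84$ ($R = \left(-7\right) 12 = -84$)
$r{\left(I \right)} = I^{2} - 83 I$ ($r{\left(I \right)} = \left(I^{2} - 84 I\right) + I = I^{2} - 83 I$)
$r{\left(m{\left(x{\left(5 \right)} \right)} \right)} - 41987 = 10 \left(-83 + 10\right) - 41987 = 10 \left(-73\right) - 41987 = -730 - 41987 = -42717$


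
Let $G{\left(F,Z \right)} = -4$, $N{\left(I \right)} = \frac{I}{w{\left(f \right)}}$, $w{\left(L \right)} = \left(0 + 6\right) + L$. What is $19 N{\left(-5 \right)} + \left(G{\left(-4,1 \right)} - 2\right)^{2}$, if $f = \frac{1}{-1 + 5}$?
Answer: $\frac{104}{5} \approx 20.8$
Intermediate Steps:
$f = \frac{1}{4} \approx 0.25$
$w{\left(L \right)} = 6 + L$
$N{\left(I \right)} = \frac{4 I}{25}$ ($N{\left(I \right)} = \frac{I}{6 + \frac{1}{4}} = \frac{I}{\frac{25}{4}} = I \frac{4}{25} = \frac{4 I}{25}$)
$19 N{\left(-5 \right)} + \left(G{\left(-4,1 \right)} - 2\right)^{2} = 19 \cdot \frac{4}{25} \left(-5\right) + \left(-4 - 2\right)^{2} = 19 \left(- \frac{4}{5}\right) + \left(-6\right)^{2} = - \frac{76}{5} + 36 = \frac{104}{5}$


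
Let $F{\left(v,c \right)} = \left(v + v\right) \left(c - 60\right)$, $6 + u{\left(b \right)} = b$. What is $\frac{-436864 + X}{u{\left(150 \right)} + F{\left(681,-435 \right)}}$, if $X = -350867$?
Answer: $\frac{262577}{224682} \approx 1.1687$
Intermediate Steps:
$u{\left(b \right)} = -6 + b$
$F{\left(v,c \right)} = 2 v \left(-60 + c\right)$
$\frac{-436864 + X}{u{\left(150 \right)} + F{\left(681,-435 \right)}} = \frac{-436864 - 350867}{\left(-6 + 150\right) + 2 \cdot 681 \left(-60 - 435\right)} = - \frac{787731}{144 + 2 \cdot 681 \left(-495\right)} = - \frac{787731}{144 - 674190} = - \frac{787731}{-674046} = \left(-787731\right) \left(- \frac{1}{674046}\right) = \frac{262577}{224682}$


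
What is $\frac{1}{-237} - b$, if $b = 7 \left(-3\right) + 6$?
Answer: $\frac{3554}{237} \approx 14.996$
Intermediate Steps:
$b = -15$ ($b = -21 + 6 = -15$)
$\frac{1}{-237} - b = \frac{1}{-237} - -15 = - \frac{1}{237} + 15 = \frac{3554}{237}$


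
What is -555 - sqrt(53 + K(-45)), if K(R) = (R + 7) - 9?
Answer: -555 - sqrt(6) ≈ -557.45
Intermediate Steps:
K(R) = -2 + R (K(R) = (7 + R) - 9 = -2 + R)
-555 - sqrt(53 + K(-45)) = -555 - sqrt(53 + (-2 - 45)) = -555 - sqrt(53 - 47) = -555 - sqrt(6)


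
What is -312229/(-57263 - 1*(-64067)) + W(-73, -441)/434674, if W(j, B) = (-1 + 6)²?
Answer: -67858829123/1478760948 ≈ -45.889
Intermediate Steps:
W(j, B) = 25 (W(j, B) = 5² = 25)
-312229/(-57263 - 1*(-64067)) + W(-73, -441)/434674 = -312229/(-57263 - 1*(-64067)) + 25/434674 = -312229/(-57263 + 64067) + 25*(1/434674) = -312229/6804 + 25/434674 = -67858829123/1478760948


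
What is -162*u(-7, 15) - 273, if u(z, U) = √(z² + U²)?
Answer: -273 - 162*√274 ≈ -2954.6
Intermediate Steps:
u(z, U) = √(U² + z²)
-162*u(-7, 15) - 273 = -162*√(15² + (-7)²) - 273 = -162*√(225 + 49) - 273 = -162*√274 - 273 = -273 - 162*√274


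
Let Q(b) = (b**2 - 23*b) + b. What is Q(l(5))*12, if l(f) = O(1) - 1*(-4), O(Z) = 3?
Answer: -1260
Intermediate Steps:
l(f) = 7 (l(f) = 3 - 1*(-4) = 3 + 4 = 7)
Q(b) = b**2 - 22*b
Q(l(5))*12 = (7*(-22 + 7))*12 = (7*(-15))*12 = -105*12 = -1260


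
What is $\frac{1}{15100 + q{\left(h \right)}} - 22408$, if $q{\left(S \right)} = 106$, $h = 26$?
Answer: $- \frac{340736047}{15206} \approx -22408.0$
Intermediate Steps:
$\frac{1}{15100 + q{\left(h \right)}} - 22408 = \frac{1}{15100 + 106} - 22408 = \frac{1}{15206} - 22408 = - \frac{340736047}{15206}$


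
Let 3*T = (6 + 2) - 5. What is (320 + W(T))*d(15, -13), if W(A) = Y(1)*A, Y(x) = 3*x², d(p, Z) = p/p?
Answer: 323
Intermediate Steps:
d(p, Z) = 1
T = 1 (T = ((6 + 2) - 5)/3 = (8 - 5)/3 = (⅓)*3 = 1)
W(A) = 3*A (W(A) = (3*1²)*A = (3*1)*A = 3*A)
(320 + W(T))*d(15, -13) = (320 + 3*1)*1 = (320 + 3)*1 = 323*1 = 323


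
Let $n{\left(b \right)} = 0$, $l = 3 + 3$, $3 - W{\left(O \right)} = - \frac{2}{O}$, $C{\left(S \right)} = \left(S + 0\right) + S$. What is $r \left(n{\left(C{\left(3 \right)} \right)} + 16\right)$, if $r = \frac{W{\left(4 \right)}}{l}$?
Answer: $\frac{28}{3} \approx 9.3333$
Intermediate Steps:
$C{\left(S \right)} = 2 S$ ($C{\left(S \right)} = S + S = 2 S$)
$W{\left(O \right)} = 3 + \frac{2}{O}$ ($W{\left(O \right)} = 3 - - \frac{2}{O} = 3 + \frac{2}{O}$)
$l = 6$
$r = \frac{7}{12}$ ($r = \frac{3 + \frac{2}{4}}{6} = \left(3 + 2 \cdot \frac{1}{4}\right) \frac{1}{6} = \left(3 + \frac{1}{2}\right) \frac{1}{6} = \frac{7}{2} \cdot \frac{1}{6} = \frac{7}{12} \approx 0.58333$)
$r \left(n{\left(C{\left(3 \right)} \right)} + 16\right) = \frac{7 \left(0 + 16\right)}{12} = \frac{7}{12} \cdot 16 = \frac{28}{3}$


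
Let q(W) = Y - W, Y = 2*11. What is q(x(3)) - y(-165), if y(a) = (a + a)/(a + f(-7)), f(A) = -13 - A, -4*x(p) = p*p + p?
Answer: 1315/57 ≈ 23.070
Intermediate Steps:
x(p) = -p/4 - p²/4 (x(p) = -(p*p + p)/4 = -(p² + p)/4 = -(p + p²)/4 = -p/4 - p²/4)
Y = 22
q(W) = 22 - W
y(a) = 2*a/(-6 + a) (y(a) = (a + a)/(a + (-13 - 1*(-7))) = (2*a)/(a + (-13 + 7)) = (2*a)/(a - 6) = (2*a)/(-6 + a) = 2*a/(-6 + a))
q(x(3)) - y(-165) = (22 - (-1)*3*(1 + 3)/4) - 2*(-165)/(-6 - 165) = (22 - (-1)*3*4/4) - 2*(-165)/(-171) = (22 - 1*(-3)) - 2*(-165)*(-1)/171 = (22 + 3) - 1*110/57 = 25 - 110/57 = 1315/57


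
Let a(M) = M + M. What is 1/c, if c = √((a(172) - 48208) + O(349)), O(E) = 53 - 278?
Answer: -I*√48089/48089 ≈ -0.0045601*I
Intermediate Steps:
a(M) = 2*M
O(E) = -225
c = I*√48089 (c = √((2*172 - 48208) - 225) = √((344 - 48208) - 225) = √(-47864 - 225) = √(-48089) = I*√48089 ≈ 219.29*I)
1/c = 1/(I*√48089) = -I*√48089/48089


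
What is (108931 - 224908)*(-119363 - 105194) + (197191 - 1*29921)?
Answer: 26043614459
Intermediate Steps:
(108931 - 224908)*(-119363 - 105194) + (197191 - 1*29921) = -115977*(-224557) + (197191 - 29921) = 26043447189 + 167270 = 26043614459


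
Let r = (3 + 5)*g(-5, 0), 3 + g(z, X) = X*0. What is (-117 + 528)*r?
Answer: -9864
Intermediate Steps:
g(z, X) = -3 (g(z, X) = -3 + X*0 = -3 + 0 = -3)
r = -24 (r = (3 + 5)*(-3) = 8*(-3) = -24)
(-117 + 528)*r = (-117 + 528)*(-24) = 411*(-24) = -9864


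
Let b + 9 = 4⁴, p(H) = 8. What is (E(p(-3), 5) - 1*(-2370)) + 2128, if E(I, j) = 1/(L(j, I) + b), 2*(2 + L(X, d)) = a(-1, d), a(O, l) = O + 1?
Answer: 1102011/245 ≈ 4498.0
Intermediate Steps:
a(O, l) = 1 + O
L(X, d) = -2 (L(X, d) = -2 + (1 - 1)/2 = -2 + (½)*0 = -2 + 0 = -2)
b = 247 (b = -9 + 4⁴ = -9 + 256 = 247)
E(I, j) = 1/245 (E(I, j) = 1/(-2 + 247) = 1/245)
(E(p(-3), 5) - 1*(-2370)) + 2128 = (1/245 - 1*(-2370)) + 2128 = (1/245 + 2370) + 2128 = 580651/245 + 2128 = 1102011/245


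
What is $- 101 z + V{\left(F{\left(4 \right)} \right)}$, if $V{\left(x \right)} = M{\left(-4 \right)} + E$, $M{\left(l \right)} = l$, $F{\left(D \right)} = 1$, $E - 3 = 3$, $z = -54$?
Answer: $5456$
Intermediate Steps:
$E = 6$ ($E = 3 + 3 = 6$)
$V{\left(x \right)} = 2$ ($V{\left(x \right)} = -4 + 6 = 2$)
$- 101 z + V{\left(F{\left(4 \right)} \right)} = \left(-101\right) \left(-54\right) + 2 = 5454 + 2 = 5456$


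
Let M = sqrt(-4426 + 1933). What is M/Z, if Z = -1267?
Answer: -3*I*sqrt(277)/1267 ≈ -0.039408*I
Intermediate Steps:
M = 3*I*sqrt(277) (M = sqrt(-2493) = 3*I*sqrt(277) ≈ 49.93*I)
M/Z = (3*I*sqrt(277))/(-1267) = (3*I*sqrt(277))*(-1/1267) = -3*I*sqrt(277)/1267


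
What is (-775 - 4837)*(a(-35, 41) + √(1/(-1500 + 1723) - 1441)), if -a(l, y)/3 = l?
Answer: -589260 - 39284*I*√1462434/223 ≈ -5.8926e+5 - 2.1303e+5*I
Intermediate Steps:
a(l, y) = -3*l
(-775 - 4837)*(a(-35, 41) + √(1/(-1500 + 1723) - 1441)) = (-775 - 4837)*(-3*(-35) + √(1/(-1500 + 1723) - 1441)) = -5612*(105 + √(1/223 - 1441)) = -5612*(105 + √(-321342/223)) = -5612*(105 + 7*I*√1462434/223) = -589260 - 39284*I*√1462434/223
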